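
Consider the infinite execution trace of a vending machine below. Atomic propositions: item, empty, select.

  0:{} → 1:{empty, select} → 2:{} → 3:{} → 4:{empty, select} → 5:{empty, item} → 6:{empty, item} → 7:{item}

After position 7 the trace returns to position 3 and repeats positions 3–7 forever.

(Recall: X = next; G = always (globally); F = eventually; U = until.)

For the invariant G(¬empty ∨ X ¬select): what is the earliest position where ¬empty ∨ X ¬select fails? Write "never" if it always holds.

¬empty ∨ X ¬select holds at every position 0..7, and those are all the positions the trace ever visits, so the invariant G(¬empty ∨ X ¬select) is never violated.

never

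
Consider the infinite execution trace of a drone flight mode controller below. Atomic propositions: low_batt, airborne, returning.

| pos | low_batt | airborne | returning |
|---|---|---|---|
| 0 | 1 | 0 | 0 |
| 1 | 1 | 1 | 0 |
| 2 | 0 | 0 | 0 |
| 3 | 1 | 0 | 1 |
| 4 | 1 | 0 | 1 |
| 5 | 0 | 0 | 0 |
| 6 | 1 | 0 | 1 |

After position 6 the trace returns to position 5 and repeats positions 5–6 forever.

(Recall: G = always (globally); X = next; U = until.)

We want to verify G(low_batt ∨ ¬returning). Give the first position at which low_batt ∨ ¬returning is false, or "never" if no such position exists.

never

low_batt ∨ ¬returning holds at every position 0..6, and those are all the positions the trace ever visits, so the invariant G(low_batt ∨ ¬returning) is never violated.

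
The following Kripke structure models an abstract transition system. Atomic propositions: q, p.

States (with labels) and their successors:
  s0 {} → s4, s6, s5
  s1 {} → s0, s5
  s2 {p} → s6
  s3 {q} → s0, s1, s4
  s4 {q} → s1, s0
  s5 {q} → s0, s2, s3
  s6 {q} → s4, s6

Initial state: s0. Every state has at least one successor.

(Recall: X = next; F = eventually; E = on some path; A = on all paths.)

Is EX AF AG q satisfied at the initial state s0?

Violated

States satisfying AF AG q: ∅.
States satisfying EX AF AG q: ∅.
No suitable path/successor from s0 witnesses the formula.
s0 ∉ Sat(EX AF AG q).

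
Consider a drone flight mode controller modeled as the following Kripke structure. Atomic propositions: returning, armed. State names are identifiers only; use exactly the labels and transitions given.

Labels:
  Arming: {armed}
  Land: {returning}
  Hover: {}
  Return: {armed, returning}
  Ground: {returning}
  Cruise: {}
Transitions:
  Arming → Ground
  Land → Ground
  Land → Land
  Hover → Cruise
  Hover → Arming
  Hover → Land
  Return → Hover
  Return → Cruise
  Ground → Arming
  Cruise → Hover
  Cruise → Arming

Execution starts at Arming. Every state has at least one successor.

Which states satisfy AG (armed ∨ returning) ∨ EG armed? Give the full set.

States satisfying armed ∨ returning: {Arming, Land, Return, Ground}.
States satisfying AG (armed ∨ returning): {Arming, Land, Ground}.
States satisfying armed: {Arming, Return}.
States satisfying EG armed: ∅.
States satisfying AG (armed ∨ returning) ∨ EG armed: {Arming, Land, Ground}.

{Arming, Land, Ground}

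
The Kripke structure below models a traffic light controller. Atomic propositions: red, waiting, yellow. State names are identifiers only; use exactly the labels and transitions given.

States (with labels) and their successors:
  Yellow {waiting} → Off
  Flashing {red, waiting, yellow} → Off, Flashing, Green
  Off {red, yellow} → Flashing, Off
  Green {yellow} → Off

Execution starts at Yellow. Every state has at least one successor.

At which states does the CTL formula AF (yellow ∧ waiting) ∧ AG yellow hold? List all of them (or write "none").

{Flashing}

States satisfying yellow ∧ waiting: {Flashing}.
States satisfying AF (yellow ∧ waiting): {Flashing}.
States satisfying yellow: {Flashing, Off, Green}.
States satisfying AG yellow: {Flashing, Off, Green}.
States satisfying AF (yellow ∧ waiting) ∧ AG yellow: {Flashing}.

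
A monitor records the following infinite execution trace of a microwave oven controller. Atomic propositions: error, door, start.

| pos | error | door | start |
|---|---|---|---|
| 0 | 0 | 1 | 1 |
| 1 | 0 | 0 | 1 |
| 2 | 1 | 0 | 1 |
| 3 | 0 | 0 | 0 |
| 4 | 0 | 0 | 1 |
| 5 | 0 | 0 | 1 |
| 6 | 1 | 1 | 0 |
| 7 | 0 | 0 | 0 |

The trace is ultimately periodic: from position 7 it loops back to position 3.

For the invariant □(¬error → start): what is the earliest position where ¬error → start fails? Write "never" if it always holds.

Check ¬error → start at each position in order: 0 ✓, 1 ✓, 2 ✓.
At position 3 the labels are {}, so ¬error → start is false there. This is the first violation.

3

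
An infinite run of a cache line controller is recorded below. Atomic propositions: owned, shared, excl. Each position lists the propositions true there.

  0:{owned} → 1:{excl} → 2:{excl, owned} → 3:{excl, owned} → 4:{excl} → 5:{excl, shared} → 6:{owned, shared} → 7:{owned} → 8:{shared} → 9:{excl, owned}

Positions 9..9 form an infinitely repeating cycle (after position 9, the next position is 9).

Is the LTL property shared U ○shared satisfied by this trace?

Violated

Walking from position 0: at position 0, ○shared has not yet held and shared fails, so shared U ○shared is false.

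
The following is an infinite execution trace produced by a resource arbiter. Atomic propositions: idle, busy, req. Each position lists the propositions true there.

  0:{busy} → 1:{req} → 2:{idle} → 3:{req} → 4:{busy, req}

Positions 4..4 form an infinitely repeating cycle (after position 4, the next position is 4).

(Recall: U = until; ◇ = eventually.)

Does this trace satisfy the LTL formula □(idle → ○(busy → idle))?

Satisfied

idle → ○(busy → idle) holds at every position 0..4, and those are all positions ever visited, so □(idle → ○(busy → idle)) holds.
Positions where idle holds: 2.
Check ○(busy → idle) at each: 2→ok.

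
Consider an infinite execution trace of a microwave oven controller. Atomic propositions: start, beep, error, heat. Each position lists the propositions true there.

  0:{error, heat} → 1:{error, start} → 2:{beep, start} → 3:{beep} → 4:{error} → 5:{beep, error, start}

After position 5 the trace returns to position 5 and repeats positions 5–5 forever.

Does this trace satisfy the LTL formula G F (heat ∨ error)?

F (heat ∨ error) holds at every position 0..5, and those are all positions ever visited, so G F (heat ∨ error) holds.

Holds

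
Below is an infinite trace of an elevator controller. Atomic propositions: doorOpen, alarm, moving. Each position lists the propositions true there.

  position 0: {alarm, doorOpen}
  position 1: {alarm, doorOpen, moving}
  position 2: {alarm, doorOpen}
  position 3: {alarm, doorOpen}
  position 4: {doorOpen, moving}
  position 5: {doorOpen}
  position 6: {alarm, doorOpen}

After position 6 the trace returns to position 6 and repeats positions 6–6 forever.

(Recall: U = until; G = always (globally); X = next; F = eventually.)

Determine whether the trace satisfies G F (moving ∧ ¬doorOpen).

F (moving ∧ ¬doorOpen) must hold at every position from 0 onward. It fails at position 0, so G F (moving ∧ ¬doorOpen) is false.

Violated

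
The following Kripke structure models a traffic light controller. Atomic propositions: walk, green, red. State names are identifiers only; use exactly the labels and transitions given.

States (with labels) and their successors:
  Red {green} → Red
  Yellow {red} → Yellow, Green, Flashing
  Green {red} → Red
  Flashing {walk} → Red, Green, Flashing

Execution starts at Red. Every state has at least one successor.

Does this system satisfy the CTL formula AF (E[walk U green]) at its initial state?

Yes

States satisfying E[walk U green]: {Red, Flashing}.
States satisfying AF (E[walk U green]): {Red, Green, Flashing}.
Red ∈ Sat(AF (E[walk U green])).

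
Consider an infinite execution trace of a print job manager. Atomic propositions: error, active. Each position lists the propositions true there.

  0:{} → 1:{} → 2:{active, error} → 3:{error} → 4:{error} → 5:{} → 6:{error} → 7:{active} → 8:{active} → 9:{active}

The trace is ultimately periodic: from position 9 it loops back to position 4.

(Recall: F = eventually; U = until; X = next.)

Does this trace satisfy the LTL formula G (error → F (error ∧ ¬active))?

error → F (error ∧ ¬active) holds at every position 0..9, and those are all positions ever visited, so G (error → F (error ∧ ¬active)) holds.
Positions where error holds: 2, 3, 4, 6.
Check F (error ∧ ¬active) at each: 2→ok, 3→ok, 4→ok, 6→ok.

Satisfied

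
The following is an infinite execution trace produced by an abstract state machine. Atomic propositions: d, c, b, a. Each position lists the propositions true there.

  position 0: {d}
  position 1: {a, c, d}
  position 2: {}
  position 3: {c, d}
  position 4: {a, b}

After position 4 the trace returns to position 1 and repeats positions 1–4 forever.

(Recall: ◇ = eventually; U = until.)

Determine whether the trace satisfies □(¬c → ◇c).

Yes

¬c → ◇c holds at every position 0..4, and those are all positions ever visited, so □(¬c → ◇c) holds.
Positions where ¬c holds: 0, 2, 4.
Check ◇c at each: 0→ok, 2→ok, 4→ok.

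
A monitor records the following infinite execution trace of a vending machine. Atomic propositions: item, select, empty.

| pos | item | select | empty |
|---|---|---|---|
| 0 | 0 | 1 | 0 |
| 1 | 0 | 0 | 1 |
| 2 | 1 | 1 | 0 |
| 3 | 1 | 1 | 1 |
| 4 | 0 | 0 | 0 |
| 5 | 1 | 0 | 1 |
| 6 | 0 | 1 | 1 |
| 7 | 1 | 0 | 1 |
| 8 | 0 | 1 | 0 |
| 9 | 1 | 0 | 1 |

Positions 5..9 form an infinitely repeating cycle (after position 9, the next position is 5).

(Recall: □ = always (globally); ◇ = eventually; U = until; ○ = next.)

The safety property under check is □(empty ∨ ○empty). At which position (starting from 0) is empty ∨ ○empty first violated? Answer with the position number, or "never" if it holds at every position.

never

empty ∨ ○empty holds at every position 0..9, and those are all the positions the trace ever visits, so the invariant □(empty ∨ ○empty) is never violated.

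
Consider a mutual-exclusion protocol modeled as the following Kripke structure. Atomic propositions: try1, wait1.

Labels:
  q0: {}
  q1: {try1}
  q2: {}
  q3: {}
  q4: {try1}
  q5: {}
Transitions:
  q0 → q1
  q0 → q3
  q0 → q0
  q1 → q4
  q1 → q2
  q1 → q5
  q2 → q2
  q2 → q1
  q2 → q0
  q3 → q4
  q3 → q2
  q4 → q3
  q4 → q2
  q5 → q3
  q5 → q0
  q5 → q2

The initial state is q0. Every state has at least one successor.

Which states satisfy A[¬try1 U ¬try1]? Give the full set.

States satisfying ¬try1: {q0, q2, q3, q5}.
States satisfying A[¬try1 U ¬try1]: {q0, q2, q3, q5}.

{q0, q2, q3, q5}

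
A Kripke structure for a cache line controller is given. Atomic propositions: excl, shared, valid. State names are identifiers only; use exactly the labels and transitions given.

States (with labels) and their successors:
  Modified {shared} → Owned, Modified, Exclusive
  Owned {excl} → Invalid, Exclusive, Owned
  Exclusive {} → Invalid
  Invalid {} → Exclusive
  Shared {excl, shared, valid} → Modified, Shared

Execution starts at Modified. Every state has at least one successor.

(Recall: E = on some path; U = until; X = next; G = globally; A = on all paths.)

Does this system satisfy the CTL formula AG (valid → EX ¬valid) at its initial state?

States satisfying valid → EX ¬valid: {Modified, Owned, Exclusive, Invalid, Shared}.
States satisfying AG (valid → EX ¬valid): {Modified, Owned, Exclusive, Invalid, Shared}.
Every state reachable from Modified satisfies valid → EX ¬valid.
Modified ∈ Sat(AG (valid → EX ¬valid)).

Yes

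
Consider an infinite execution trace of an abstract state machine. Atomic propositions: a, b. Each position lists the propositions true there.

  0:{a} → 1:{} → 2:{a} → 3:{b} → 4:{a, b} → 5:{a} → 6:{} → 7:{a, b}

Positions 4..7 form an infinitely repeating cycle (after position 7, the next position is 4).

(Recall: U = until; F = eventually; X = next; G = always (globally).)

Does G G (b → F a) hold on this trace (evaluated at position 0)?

Yes

G (b → F a) holds at every position 0..7, and those are all positions ever visited, so G G (b → F a) holds.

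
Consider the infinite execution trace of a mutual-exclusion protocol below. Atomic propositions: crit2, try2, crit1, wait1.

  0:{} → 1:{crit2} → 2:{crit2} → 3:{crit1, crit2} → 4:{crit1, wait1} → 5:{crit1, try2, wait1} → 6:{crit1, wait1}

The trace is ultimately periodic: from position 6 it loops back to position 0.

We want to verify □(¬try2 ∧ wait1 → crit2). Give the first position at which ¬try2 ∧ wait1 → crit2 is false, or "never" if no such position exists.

4

Check ¬try2 ∧ wait1 → crit2 at each position in order: 0 ✓, 1 ✓, 2 ✓, 3 ✓.
At position 4 the labels are {crit1, wait1}, so ¬try2 ∧ wait1 → crit2 is false there. This is the first violation.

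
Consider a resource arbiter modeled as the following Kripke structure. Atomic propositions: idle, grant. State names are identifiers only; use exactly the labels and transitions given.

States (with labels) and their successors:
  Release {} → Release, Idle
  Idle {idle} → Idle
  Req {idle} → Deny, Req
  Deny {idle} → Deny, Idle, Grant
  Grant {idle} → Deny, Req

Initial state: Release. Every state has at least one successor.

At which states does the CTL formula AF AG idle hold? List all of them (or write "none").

{Idle, Req, Deny, Grant}

States satisfying AG idle: {Idle, Req, Deny, Grant}.
States satisfying AF AG idle: {Idle, Req, Deny, Grant}.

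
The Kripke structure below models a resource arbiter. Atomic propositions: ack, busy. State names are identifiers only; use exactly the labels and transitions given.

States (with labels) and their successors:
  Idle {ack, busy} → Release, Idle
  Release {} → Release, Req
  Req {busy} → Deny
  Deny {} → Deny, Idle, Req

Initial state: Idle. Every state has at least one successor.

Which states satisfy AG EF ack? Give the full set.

States satisfying EF ack: {Idle, Release, Req, Deny}.
States satisfying AG EF ack: {Idle, Release, Req, Deny}.

{Idle, Release, Req, Deny}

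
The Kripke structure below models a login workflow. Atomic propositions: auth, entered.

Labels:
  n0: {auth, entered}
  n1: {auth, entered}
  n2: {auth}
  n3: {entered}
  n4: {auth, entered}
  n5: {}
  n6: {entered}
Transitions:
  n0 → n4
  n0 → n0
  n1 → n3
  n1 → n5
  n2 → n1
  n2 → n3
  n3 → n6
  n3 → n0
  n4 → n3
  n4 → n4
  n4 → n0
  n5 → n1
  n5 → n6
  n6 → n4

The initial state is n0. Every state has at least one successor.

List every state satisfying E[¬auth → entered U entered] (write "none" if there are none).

States satisfying ¬auth → entered: {n0, n1, n2, n3, n4, n6}.
States satisfying entered: {n0, n1, n3, n4, n6}.
States satisfying E[¬auth → entered U entered]: {n0, n1, n2, n3, n4, n6}.

{n0, n1, n2, n3, n4, n6}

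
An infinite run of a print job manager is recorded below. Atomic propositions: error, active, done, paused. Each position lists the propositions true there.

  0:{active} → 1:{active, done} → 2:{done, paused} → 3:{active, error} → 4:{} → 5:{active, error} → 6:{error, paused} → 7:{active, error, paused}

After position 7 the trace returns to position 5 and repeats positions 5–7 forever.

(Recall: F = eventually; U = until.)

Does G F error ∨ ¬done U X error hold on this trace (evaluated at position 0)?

Satisfied

F error holds at every position 0..7, and those are all positions ever visited, so G F error holds.
Walking from position 0: at position 1, X error has not yet held and ¬done fails, so ¬done U X error is false.
At position 0: G F error is true; ¬done U X error is false; so G F error ∨ ¬done U X error is true.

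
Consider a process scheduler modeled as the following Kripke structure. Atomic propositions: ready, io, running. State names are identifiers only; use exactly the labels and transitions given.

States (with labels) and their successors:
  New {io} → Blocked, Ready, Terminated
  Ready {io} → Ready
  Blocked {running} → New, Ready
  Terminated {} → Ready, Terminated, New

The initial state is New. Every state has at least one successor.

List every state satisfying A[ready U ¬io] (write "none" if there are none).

{Blocked, Terminated}

States satisfying ready: ∅.
States satisfying ¬io: {Blocked, Terminated}.
States satisfying A[ready U ¬io]: {Blocked, Terminated}.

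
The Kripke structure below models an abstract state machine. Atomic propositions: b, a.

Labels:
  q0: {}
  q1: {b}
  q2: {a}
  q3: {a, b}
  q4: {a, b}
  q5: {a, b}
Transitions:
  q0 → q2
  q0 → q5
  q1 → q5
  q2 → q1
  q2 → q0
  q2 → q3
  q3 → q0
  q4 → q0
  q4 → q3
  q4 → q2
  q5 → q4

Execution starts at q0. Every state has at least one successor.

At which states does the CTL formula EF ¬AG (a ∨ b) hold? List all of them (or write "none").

States satisfying ¬AG (a ∨ b): {q0, q1, q2, q3, q4, q5}.
States satisfying EF ¬AG (a ∨ b): {q0, q1, q2, q3, q4, q5}.

{q0, q1, q2, q3, q4, q5}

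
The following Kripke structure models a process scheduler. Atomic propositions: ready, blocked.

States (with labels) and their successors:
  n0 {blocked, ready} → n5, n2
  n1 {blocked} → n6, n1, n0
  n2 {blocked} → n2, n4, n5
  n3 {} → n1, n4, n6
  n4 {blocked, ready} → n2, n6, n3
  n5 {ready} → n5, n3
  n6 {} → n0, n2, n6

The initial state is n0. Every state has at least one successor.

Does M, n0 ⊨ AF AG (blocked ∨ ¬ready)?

Does not hold

States satisfying AG (blocked ∨ ¬ready): ∅.
States satisfying AF AG (blocked ∨ ¬ready): ∅.
There is a path from n0 along which AG (blocked ∨ ¬ready) never holds.
n0 ∉ Sat(AF AG (blocked ∨ ¬ready)).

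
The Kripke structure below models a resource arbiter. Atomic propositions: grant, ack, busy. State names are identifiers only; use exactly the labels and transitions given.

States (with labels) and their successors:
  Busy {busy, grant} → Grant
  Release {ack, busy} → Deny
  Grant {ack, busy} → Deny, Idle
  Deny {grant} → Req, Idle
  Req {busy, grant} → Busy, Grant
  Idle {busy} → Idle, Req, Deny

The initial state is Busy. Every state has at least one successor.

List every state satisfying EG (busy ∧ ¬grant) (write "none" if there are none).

{Grant, Idle}

States satisfying busy ∧ ¬grant: {Release, Grant, Idle}.
States satisfying EG (busy ∧ ¬grant): {Grant, Idle}.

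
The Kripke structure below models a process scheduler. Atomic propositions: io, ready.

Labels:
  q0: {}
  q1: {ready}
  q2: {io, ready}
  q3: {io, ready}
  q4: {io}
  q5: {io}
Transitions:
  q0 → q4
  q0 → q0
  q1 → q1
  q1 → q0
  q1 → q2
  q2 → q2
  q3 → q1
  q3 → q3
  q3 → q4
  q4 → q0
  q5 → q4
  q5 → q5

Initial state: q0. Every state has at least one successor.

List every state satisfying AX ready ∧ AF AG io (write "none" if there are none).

States satisfying ready: {q1, q2, q3}.
States satisfying AX ready: {q2}.
States satisfying AG io: {q2}.
States satisfying AF AG io: {q2}.
States satisfying AX ready ∧ AF AG io: {q2}.

{q2}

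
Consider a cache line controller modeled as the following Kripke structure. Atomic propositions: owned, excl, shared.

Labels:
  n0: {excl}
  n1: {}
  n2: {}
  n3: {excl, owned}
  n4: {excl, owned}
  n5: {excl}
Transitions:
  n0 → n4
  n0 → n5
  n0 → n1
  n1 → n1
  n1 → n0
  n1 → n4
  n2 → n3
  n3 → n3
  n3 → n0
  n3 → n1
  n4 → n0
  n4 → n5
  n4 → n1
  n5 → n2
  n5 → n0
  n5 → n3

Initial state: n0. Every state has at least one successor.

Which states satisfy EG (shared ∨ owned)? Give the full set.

{n3}

States satisfying shared ∨ owned: {n3, n4}.
States satisfying EG (shared ∨ owned): {n3}.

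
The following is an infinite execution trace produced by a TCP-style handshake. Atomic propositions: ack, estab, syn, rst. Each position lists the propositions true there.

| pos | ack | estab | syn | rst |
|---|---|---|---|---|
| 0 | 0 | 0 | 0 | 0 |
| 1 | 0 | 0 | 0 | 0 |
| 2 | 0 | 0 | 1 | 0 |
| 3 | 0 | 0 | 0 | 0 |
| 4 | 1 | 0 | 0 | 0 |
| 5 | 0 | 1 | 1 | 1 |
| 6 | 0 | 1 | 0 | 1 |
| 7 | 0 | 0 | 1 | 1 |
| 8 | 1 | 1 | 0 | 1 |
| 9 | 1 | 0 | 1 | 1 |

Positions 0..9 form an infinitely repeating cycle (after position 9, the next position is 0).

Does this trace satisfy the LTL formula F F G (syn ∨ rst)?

F G (syn ∨ rst) is false at every position 0..9, so it never becomes true and F F G (syn ∨ rst) fails.

Violated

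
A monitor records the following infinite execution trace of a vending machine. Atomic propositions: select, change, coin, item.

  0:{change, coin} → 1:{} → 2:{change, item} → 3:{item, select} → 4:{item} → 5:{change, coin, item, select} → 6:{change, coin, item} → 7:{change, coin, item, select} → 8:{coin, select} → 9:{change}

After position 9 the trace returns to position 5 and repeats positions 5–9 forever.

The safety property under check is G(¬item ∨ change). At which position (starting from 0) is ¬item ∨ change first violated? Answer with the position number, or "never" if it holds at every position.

3

Check ¬item ∨ change at each position in order: 0 ✓, 1 ✓, 2 ✓.
At position 3 the labels are {item, select}, so ¬item ∨ change is false there. This is the first violation.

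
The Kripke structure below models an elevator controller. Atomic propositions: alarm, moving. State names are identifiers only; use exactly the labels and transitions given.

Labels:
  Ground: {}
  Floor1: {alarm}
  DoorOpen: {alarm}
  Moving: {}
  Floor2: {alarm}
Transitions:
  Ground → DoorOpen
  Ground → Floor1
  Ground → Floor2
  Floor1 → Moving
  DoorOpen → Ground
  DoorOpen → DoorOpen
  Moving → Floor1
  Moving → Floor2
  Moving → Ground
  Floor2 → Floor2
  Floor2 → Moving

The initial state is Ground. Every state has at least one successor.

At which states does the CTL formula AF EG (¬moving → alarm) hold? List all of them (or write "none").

States satisfying EG (¬moving → alarm): {DoorOpen, Floor2}.
States satisfying AF EG (¬moving → alarm): {DoorOpen, Floor2}.

{DoorOpen, Floor2}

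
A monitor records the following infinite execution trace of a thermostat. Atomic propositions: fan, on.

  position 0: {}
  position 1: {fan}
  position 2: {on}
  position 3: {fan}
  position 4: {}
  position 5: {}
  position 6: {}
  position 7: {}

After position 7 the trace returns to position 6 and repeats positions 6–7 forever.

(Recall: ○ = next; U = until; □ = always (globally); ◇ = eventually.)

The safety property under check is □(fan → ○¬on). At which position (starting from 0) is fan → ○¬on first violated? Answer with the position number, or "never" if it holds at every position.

Check fan → ○¬on at each position in order: 0 ✓.
At position 1 the labels are {fan} and the next position 2 has {on}, so fan → ○¬on is false there. This is the first violation.

1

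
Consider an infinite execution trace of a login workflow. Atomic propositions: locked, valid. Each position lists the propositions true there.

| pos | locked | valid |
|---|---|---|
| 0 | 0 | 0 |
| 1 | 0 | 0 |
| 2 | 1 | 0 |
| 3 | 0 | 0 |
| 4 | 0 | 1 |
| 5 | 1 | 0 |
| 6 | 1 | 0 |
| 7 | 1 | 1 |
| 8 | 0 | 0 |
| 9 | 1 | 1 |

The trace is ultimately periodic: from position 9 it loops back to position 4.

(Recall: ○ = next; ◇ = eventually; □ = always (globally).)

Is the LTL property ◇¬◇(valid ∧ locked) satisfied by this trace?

No

¬◇(valid ∧ locked) is false at every position 0..9, so it never becomes true and ◇¬◇(valid ∧ locked) fails.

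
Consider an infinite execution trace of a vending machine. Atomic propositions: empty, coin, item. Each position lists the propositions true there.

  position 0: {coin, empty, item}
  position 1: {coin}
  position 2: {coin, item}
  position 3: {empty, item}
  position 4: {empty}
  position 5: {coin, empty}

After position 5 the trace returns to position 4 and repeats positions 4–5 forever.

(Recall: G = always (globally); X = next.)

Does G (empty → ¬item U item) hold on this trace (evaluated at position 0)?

empty → ¬item U item must hold at every position from 0 onward. It fails at position 4, so G (empty → ¬item U item) is false.
Positions where empty holds: 0, 3, 4, 5.
Check ¬item U item at each: 0→ok, 3→ok, 4→fails, 5→fails.

No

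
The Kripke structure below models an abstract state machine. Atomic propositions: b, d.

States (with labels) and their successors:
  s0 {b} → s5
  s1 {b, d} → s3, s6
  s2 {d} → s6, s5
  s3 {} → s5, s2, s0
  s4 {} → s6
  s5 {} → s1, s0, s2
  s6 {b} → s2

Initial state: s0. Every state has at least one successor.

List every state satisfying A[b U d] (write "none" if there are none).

States satisfying b: {s0, s1, s6}.
States satisfying d: {s1, s2}.
States satisfying A[b U d]: {s1, s2, s6}.

{s1, s2, s6}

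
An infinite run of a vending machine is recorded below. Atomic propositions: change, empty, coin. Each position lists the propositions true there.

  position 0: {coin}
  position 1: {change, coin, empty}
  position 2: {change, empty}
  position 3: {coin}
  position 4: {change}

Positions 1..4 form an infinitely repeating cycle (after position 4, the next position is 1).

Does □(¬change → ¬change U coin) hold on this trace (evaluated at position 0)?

Satisfied

¬change → ¬change U coin holds at every position 0..4, and those are all positions ever visited, so □(¬change → ¬change U coin) holds.
Positions where ¬change holds: 0, 3.
Check ¬change U coin at each: 0→ok, 3→ok.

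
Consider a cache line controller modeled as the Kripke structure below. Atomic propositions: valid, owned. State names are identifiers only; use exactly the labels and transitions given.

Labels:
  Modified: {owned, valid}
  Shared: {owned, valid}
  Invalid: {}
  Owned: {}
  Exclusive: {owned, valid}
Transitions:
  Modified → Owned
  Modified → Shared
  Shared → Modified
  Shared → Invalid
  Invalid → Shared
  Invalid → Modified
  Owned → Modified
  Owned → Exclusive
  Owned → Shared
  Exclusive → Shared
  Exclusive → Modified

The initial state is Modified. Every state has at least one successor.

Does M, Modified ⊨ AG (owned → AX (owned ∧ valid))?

States satisfying owned → AX (owned ∧ valid): {Invalid, Owned, Exclusive}.
States satisfying AG (owned → AX (owned ∧ valid)): ∅.
Modified is reachable from Modified and violates owned → AX (owned ∧ valid), so AG fails at Modified.
Modified ∉ Sat(AG (owned → AX (owned ∧ valid))).

Violated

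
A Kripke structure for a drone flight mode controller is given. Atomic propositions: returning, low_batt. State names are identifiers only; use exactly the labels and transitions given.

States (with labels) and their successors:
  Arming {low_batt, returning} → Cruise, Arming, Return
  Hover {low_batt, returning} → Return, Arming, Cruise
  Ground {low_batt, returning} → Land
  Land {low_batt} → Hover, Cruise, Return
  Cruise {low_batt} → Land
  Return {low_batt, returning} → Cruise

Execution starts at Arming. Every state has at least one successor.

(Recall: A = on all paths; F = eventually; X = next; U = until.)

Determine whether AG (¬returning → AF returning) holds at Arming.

States satisfying ¬returning → AF returning: {Arming, Hover, Ground, Return}.
States satisfying AG (¬returning → AF returning): ∅.
Cruise is reachable from Arming and violates ¬returning → AF returning, so AG fails at Arming.
Arming ∉ Sat(AG (¬returning → AF returning)).

Does not hold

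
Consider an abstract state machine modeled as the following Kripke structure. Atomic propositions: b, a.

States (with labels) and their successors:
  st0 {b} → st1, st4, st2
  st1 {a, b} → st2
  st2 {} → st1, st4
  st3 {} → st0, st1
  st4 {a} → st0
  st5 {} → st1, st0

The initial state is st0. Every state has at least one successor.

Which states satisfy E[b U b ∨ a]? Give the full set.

States satisfying b: {st0, st1}.
States satisfying b ∨ a: {st0, st1, st4}.
States satisfying E[b U b ∨ a]: {st0, st1, st4}.

{st0, st1, st4}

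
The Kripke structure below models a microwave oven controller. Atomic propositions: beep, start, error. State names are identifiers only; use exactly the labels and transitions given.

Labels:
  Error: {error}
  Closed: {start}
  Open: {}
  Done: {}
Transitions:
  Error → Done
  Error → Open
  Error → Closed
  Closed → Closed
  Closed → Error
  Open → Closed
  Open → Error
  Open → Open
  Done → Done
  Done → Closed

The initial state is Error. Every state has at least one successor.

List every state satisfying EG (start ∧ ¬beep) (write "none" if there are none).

{Closed}

States satisfying start ∧ ¬beep: {Closed}.
States satisfying EG (start ∧ ¬beep): {Closed}.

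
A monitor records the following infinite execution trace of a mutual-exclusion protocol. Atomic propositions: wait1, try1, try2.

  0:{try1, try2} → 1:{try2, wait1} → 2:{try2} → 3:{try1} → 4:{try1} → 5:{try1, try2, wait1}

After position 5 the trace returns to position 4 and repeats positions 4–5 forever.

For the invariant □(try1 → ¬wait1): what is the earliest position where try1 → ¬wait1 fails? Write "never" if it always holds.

5

Check try1 → ¬wait1 at each position in order: 0 ✓, 1 ✓, 2 ✓, 3 ✓, 4 ✓.
At position 5 the labels are {try1, try2, wait1}, so try1 → ¬wait1 is false there. This is the first violation.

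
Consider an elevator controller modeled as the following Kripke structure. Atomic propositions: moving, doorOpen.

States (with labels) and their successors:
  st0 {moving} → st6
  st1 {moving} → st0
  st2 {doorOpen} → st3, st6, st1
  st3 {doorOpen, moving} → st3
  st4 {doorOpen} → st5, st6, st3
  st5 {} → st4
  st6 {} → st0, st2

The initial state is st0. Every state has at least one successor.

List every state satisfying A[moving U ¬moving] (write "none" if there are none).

{st0, st1, st2, st4, st5, st6}

States satisfying moving: {st0, st1, st3}.
States satisfying ¬moving: {st2, st4, st5, st6}.
States satisfying A[moving U ¬moving]: {st0, st1, st2, st4, st5, st6}.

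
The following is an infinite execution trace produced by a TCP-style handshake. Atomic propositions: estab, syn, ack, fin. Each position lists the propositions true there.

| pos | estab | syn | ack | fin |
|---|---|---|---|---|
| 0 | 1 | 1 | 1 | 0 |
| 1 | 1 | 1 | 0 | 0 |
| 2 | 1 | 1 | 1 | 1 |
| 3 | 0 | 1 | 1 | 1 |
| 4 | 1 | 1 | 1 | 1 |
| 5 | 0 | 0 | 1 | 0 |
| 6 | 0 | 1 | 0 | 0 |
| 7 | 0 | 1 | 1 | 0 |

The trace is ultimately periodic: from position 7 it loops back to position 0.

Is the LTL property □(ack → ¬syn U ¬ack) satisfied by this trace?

No

ack → ¬syn U ¬ack must hold at every position from 0 onward. It fails at position 0, so □(ack → ¬syn U ¬ack) is false.
Positions where ack holds: 0, 2, 3, 4, 5, 7.
Check ¬syn U ¬ack at each: 0→fails, 2→fails, 3→fails, 4→fails, 5→ok, 7→fails.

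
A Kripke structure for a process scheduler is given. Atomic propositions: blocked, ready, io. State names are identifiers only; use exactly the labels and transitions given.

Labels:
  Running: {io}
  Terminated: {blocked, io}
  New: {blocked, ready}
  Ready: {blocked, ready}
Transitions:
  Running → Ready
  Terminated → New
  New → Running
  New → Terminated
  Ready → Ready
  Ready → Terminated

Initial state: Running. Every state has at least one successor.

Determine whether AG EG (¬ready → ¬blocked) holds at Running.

Does not hold

States satisfying EG (¬ready → ¬blocked): {Running, New, Ready}.
States satisfying AG EG (¬ready → ¬blocked): ∅.
Terminated is reachable from Running and violates EG (¬ready → ¬blocked), so AG fails at Running.
Running ∉ Sat(AG EG (¬ready → ¬blocked)).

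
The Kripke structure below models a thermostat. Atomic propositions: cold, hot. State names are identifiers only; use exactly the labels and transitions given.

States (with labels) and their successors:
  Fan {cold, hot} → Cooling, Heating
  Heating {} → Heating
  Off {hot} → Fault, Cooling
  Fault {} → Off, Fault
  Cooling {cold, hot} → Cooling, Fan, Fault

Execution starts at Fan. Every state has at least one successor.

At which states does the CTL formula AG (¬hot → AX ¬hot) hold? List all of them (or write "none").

States satisfying ¬hot → AX ¬hot: {Fan, Heating, Off, Cooling}.
States satisfying AG (¬hot → AX ¬hot): {Heating}.

{Heating}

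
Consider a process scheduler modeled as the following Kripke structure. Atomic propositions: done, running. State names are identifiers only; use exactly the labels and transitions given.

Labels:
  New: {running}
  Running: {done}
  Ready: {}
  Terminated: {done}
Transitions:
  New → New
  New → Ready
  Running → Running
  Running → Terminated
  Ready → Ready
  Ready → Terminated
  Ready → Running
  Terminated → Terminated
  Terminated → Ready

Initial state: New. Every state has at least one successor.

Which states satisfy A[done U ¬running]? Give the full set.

States satisfying done: {Running, Terminated}.
States satisfying ¬running: {Running, Ready, Terminated}.
States satisfying A[done U ¬running]: {Running, Ready, Terminated}.

{Running, Ready, Terminated}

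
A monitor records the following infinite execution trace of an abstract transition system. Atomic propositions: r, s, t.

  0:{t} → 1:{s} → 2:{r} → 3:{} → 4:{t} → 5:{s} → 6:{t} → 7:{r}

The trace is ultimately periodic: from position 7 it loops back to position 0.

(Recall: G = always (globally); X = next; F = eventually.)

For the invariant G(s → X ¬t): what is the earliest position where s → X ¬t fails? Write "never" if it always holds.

Check s → X ¬t at each position in order: 0 ✓, 1 ✓, 2 ✓, 3 ✓, 4 ✓.
At position 5 the labels are {s} and the next position 6 has {t}, so s → X ¬t is false there. This is the first violation.

5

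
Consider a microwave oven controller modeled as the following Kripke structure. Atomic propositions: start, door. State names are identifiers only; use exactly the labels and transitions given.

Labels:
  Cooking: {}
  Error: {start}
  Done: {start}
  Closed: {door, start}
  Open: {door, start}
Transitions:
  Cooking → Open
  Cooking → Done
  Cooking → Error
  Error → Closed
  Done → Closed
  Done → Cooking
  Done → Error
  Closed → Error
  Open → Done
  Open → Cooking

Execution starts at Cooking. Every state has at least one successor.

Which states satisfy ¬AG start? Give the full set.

{Cooking, Done, Open}

States satisfying start: {Error, Done, Closed, Open}.
States satisfying AG start: {Error, Closed}.
States satisfying ¬AG start: {Cooking, Done, Open}.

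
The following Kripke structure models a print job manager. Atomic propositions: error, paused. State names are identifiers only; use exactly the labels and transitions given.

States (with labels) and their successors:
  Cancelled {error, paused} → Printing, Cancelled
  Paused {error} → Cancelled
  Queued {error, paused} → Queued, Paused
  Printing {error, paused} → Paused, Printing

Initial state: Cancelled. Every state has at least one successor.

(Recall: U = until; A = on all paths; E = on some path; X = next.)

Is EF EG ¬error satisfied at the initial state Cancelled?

Does not hold

States satisfying EG ¬error: ∅.
States satisfying EF EG ¬error: ∅.
No suitable path/successor from Cancelled witnesses the formula.
Cancelled ∉ Sat(EF EG ¬error).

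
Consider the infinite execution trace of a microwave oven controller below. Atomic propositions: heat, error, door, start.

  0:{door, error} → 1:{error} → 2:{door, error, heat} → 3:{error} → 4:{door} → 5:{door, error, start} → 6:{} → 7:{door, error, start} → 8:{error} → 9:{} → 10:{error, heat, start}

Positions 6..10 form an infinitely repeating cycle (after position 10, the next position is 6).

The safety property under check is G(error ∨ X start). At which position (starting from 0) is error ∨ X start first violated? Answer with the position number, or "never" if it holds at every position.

error ∨ X start holds at every position 0..10, and those are all the positions the trace ever visits, so the invariant G(error ∨ X start) is never violated.

never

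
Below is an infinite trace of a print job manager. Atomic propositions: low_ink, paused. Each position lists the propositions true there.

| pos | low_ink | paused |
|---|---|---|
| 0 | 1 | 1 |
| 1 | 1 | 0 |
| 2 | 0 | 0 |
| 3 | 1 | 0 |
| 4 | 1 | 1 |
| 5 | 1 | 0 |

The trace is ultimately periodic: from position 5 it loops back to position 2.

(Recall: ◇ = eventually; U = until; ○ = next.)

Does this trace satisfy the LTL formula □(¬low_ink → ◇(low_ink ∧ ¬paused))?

¬low_ink → ◇(low_ink ∧ ¬paused) holds at every position 0..5, and those are all positions ever visited, so □(¬low_ink → ◇(low_ink ∧ ¬paused)) holds.
Positions where ¬low_ink holds: 2.
Check ◇(low_ink ∧ ¬paused) at each: 2→ok.

Satisfied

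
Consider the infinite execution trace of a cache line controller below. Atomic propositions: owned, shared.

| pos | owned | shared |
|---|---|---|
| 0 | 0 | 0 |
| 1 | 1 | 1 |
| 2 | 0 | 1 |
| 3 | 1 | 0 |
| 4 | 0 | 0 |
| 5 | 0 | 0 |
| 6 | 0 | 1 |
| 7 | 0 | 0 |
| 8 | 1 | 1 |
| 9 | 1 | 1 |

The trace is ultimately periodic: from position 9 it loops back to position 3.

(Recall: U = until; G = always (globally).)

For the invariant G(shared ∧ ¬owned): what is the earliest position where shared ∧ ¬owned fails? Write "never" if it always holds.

0

At position 0 the labels are {}, so shared ∧ ¬owned is false there. This is the first violation.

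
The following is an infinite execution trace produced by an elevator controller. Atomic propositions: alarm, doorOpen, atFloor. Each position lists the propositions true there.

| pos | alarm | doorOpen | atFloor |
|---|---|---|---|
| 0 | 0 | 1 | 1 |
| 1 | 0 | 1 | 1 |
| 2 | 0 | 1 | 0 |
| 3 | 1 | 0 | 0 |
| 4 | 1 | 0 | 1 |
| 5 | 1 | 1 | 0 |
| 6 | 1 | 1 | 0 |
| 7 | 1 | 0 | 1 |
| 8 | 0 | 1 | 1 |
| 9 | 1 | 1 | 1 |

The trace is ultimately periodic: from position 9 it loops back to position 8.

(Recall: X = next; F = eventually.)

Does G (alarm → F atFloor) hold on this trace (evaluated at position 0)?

alarm → F atFloor holds at every position 0..9, and those are all positions ever visited, so G (alarm → F atFloor) holds.
Positions where alarm holds: 3, 4, 5, 6, 7, 9.
Check F atFloor at each: 3→ok, 4→ok, 5→ok, 6→ok, 7→ok, 9→ok.

Satisfied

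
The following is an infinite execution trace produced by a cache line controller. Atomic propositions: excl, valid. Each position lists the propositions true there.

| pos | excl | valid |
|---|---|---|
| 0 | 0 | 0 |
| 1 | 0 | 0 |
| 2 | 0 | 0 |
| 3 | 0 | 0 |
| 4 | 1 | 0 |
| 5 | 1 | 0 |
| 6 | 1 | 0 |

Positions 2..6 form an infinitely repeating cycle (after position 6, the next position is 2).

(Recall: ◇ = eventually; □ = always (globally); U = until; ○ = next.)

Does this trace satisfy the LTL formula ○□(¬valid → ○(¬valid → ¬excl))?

No

The position after 0 is 1; □(¬valid → ○(¬valid → ¬excl)) is false there.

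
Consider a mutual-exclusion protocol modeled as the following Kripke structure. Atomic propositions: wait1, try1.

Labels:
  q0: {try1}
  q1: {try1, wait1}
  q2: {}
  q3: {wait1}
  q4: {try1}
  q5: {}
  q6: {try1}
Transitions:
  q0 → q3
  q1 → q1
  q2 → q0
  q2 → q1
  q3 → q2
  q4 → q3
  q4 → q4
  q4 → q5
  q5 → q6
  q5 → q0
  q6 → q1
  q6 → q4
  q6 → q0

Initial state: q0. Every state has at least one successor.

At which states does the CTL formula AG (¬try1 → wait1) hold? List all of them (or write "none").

States satisfying ¬try1 → wait1: {q0, q1, q3, q4, q6}.
States satisfying AG (¬try1 → wait1): {q1}.

{q1}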